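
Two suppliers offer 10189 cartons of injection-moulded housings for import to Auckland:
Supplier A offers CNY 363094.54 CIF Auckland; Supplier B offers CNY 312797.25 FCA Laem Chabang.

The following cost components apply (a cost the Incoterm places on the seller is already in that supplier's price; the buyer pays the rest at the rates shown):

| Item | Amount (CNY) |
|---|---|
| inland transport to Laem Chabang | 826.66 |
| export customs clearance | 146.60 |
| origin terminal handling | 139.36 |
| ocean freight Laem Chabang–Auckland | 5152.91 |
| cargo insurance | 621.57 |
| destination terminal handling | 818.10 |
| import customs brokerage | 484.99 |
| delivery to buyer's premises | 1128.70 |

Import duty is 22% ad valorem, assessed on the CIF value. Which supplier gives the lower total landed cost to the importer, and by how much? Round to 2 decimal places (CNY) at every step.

Supplier A (CIF):
The CIF price already equals the CIF value: 363094.54
Import duty = 363094.54 × 22% = 79880.80
Buyer bears (A): 818.10 + 484.99 + 1128.70 = 2431.79
Landed cost (A) = invoice 363094.54 + 2431.79 + duty 79880.80 = 445407.13
Supplier B (FCA):
CIF value = FCA price + origin terminal + freight + insurance = 312797.25 + 139.36 + 5152.91 + 621.57 = 318711.09
Import duty = 318711.09 × 22% = 70116.44
Buyer bears (B): 139.36 + 5152.91 + 621.57 + 818.10 + 484.99 + 1128.70 = 8345.63
Landed cost (B) = invoice 312797.25 + 8345.63 + duty 70116.44 = 391259.32
Difference = |445407.13 − 391259.32| = 54147.81

Supplier B is cheaper by CNY 54147.81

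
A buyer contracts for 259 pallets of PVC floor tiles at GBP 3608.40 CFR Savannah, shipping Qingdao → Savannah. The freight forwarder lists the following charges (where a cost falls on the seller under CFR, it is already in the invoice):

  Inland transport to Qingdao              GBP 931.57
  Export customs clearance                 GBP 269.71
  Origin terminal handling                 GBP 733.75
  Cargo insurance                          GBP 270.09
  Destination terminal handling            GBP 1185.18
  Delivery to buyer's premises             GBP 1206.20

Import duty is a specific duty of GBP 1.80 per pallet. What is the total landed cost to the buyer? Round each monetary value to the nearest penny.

CFR: the seller pays costs through ocean freight to the destination port, but not insurance.
Already in the invoice (seller's account under CFR): inland to port, export clearance, origin terminal — exclude.
CIF value = CFR price + insurance = 3608.40 + 270.09 = 3878.49
Import duty = 259 × 1.80 = 466.20
Buyer bears: insurance 270.09 + destination terminal 1185.18 + delivery 1206.20 + duty 466.20 = 3127.67
Landed cost = invoice 3608.40 + 3127.67 = 6736.07

Total landed cost: GBP 6736.07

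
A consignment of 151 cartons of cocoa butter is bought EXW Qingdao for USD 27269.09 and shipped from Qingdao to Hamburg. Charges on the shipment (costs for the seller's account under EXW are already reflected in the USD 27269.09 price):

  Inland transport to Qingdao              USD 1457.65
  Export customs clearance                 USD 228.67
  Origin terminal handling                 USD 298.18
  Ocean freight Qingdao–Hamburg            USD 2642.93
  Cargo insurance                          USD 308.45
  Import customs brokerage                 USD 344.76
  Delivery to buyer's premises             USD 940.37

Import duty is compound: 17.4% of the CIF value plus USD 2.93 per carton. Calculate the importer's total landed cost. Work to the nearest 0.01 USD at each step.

Total landed cost: USD 39536.19

EXW: the seller makes goods available at their premises; the buyer bears all onward costs.
CIF value = EXW price + inland to port + export clearance + origin terminal + freight + insurance = 27269.09 + 1457.65 + 228.67 + 298.18 + 2642.93 + 308.45 = 32204.97
Ad valorem component: 32204.97 × 17.4% = 5603.66
Specific component: 151 × 2.93 = 442.43
Import duty = 5603.66 + 442.43 = 6046.09
Buyer bears: inland to port 1457.65 + export clearance 228.67 + origin terminal 298.18 + freight 2642.93 + insurance 308.45 + brokerage 344.76 + delivery 940.37 + duty 6046.09 = 12267.10
Landed cost = invoice 27269.09 + 12267.10 = 39536.19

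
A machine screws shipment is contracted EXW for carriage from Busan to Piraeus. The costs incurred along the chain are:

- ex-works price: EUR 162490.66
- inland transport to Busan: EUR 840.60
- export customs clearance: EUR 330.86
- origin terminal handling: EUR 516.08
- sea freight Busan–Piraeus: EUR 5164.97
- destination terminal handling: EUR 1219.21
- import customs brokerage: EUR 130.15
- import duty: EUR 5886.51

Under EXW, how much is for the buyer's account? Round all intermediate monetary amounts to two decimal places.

EXW: the seller makes goods available at their premises; the buyer bears all onward costs.
Seller's account: goods 162490.66 = 162490.66
Buyer's account: inland to port 840.60 + export clearance 330.86 + origin terminal 516.08 + freight 5164.97 + destination terminal 1219.21 + brokerage 130.15 + duty 5886.51 = 14088.38

Buyer's account: EUR 14088.38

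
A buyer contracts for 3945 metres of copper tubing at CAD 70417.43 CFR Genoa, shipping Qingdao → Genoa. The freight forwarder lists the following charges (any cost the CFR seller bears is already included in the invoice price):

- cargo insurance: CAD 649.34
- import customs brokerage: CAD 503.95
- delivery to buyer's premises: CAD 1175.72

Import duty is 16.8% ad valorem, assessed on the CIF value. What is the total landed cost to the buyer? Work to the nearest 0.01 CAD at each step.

Total landed cost: CAD 84685.66

CFR: the seller pays costs through ocean freight to the destination port, but not insurance.
CIF value = CFR price + insurance = 70417.43 + 649.34 = 71066.77
Import duty = 71066.77 × 16.8% = 11939.22
Buyer bears: insurance 649.34 + brokerage 503.95 + delivery 1175.72 + duty 11939.22 = 14268.23
Landed cost = invoice 70417.43 + 14268.23 = 84685.66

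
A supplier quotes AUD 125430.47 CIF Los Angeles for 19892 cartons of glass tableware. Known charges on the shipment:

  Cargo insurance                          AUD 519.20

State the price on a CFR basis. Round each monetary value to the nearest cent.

From CIF to CFR, the seller no longer bears: insurance.
CFR price = 125430.47 − 519.20 = 124911.27

CFR price: AUD 124911.27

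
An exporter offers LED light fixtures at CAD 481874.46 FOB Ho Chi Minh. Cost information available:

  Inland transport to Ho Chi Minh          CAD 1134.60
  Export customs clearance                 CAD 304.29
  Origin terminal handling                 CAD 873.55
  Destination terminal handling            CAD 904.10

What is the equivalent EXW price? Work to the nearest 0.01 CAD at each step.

Not relevant to the conversion: destination terminal — on the buyer under both terms; not part of either seller's price.
From FOB to EXW, the seller no longer bears: inland to port, export clearance, origin terminal.
EXW price = 481874.46 − 1134.60 − 304.29 − 873.55 = 479562.02

EXW price: CAD 479562.02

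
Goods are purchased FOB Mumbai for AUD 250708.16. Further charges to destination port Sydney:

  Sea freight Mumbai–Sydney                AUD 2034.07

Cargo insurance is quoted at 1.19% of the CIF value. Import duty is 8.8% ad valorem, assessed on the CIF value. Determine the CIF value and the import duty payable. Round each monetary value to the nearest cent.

Let C be the CIF value. C = FOB price + freight + 1.19% × C
C − 1.19% × C = 250708.16 + 2034.07
0.9881 × C = 252742.23
C = 252742.23 / 0.9881 = 255786.08
Insurance premium = 1.19% × 255786.08 = 3043.85
Import duty = 255786.08 × 8.8% = 22509.18

CIF value: AUD 255786.08; import duty: AUD 22509.18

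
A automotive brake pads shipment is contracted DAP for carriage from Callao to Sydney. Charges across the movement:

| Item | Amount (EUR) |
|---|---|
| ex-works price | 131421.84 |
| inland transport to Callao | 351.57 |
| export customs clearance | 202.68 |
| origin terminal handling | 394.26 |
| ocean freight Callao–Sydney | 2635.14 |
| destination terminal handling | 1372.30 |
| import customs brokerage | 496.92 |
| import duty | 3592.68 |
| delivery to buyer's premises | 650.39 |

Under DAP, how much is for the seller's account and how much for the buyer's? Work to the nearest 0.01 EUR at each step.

DAP: the seller bears all costs to the named destination except import duty and clearance.
Seller's account: goods 131421.84 + inland to port 351.57 + export clearance 202.68 + origin terminal 394.26 + freight 2635.14 + destination terminal 1372.30 + delivery 650.39 = 137028.18
Buyer's account: brokerage 496.92 + duty 3592.68 = 4089.60

Seller: EUR 137028.18; buyer: EUR 4089.60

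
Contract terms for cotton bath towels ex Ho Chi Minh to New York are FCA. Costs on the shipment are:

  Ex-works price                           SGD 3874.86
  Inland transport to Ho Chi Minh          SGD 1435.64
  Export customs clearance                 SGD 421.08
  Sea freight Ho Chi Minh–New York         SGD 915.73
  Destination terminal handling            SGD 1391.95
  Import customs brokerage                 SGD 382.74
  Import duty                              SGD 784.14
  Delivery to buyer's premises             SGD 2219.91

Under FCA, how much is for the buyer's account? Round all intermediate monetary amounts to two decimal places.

FCA: the seller delivers export-cleared goods to the carrier; the buyer bears costs from that point.
Seller's account: goods 3874.86 + inland to port 1435.64 + export clearance 421.08 = 5731.58
Buyer's account: freight 915.73 + destination terminal 1391.95 + brokerage 382.74 + duty 784.14 + delivery 2219.91 = 5694.47

Buyer's account: SGD 5694.47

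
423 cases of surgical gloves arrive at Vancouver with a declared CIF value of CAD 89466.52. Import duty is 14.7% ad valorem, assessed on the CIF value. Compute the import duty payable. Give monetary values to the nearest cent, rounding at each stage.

Import duty = 89466.52 × 14.7% = 13151.58

Import duty: CAD 13151.58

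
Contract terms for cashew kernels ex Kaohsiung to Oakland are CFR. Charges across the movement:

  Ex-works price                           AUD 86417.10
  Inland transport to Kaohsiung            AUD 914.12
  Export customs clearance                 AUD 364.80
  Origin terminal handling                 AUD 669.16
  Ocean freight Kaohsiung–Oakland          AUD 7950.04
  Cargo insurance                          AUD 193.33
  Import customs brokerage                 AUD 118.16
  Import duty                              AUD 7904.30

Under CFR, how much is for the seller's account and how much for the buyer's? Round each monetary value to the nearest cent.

Seller: AUD 96315.22; buyer: AUD 8215.79

CFR: the seller pays costs through ocean freight to the destination port, but not insurance.
Seller's account: goods 86417.10 + inland to port 914.12 + export clearance 364.80 + origin terminal 669.16 + freight 7950.04 = 96315.22
Buyer's account: insurance 193.33 + brokerage 118.16 + duty 7904.30 = 8215.79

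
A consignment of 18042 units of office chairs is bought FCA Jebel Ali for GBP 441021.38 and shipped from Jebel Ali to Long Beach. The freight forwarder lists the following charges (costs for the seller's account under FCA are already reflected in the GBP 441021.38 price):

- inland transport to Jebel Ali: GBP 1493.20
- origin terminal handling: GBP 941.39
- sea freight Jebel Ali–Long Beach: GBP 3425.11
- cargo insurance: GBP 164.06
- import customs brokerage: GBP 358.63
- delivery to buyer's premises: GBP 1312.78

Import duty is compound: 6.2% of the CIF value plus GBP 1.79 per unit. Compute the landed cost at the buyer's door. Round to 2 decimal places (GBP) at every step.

Total landed cost: GBP 507142.75

FCA: the seller delivers export-cleared goods to the carrier; the buyer bears costs from that point.
Already in the invoice (seller's account under FCA): inland to port — exclude.
CIF value = FCA price + origin terminal + freight + insurance = 441021.38 + 941.39 + 3425.11 + 164.06 = 445551.94
Ad valorem component: 445551.94 × 6.2% = 27624.22
Specific component: 18042 × 1.79 = 32295.18
Import duty = 27624.22 + 32295.18 = 59919.40
Buyer bears: origin terminal 941.39 + freight 3425.11 + insurance 164.06 + brokerage 358.63 + delivery 1312.78 + duty 59919.40 = 66121.37
Landed cost = invoice 441021.38 + 66121.37 = 507142.75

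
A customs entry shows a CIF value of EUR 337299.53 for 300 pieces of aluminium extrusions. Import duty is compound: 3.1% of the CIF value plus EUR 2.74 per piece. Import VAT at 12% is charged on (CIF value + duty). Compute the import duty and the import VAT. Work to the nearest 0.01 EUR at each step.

Ad valorem component: 337299.53 × 3.1% = 10456.29
Specific component: 300 × 2.74 = 822.00
Import duty = 10456.29 + 822.00 = 11278.29
VAT base = CIF + duty = 337299.53 + 11278.29 = 348577.82
Import VAT = 348577.82 × 12% = 41829.34

Import duty: EUR 11278.29; import VAT: EUR 41829.34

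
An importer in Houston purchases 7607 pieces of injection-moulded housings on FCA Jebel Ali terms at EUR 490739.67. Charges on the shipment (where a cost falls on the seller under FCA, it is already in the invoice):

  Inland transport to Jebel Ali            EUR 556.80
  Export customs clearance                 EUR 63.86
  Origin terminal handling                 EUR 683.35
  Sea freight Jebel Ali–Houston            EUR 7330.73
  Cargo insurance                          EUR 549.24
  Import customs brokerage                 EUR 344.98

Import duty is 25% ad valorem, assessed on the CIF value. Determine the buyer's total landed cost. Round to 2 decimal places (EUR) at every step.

FCA: the seller delivers export-cleared goods to the carrier; the buyer bears costs from that point.
Already in the invoice (seller's account under FCA): inland to port, export clearance — exclude.
CIF value = FCA price + origin terminal + freight + insurance = 490739.67 + 683.35 + 7330.73 + 549.24 = 499302.99
Import duty = 499302.99 × 25% = 124825.75
Buyer bears: origin terminal 683.35 + freight 7330.73 + insurance 549.24 + brokerage 344.98 + duty 124825.75 = 133734.05
Landed cost = invoice 490739.67 + 133734.05 = 624473.72

Total landed cost: EUR 624473.72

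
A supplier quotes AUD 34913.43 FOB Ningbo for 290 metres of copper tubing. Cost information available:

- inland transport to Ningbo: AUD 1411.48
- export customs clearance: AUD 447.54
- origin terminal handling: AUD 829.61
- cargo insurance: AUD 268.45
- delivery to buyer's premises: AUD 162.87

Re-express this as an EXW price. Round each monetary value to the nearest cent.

Not relevant to the conversion: delivery, insurance — on the buyer under both terms; not part of either seller's price.
From FOB to EXW, the seller no longer bears: inland to port, export clearance, origin terminal.
EXW price = 34913.43 − 1411.48 − 447.54 − 829.61 = 32224.80

EXW price: AUD 32224.80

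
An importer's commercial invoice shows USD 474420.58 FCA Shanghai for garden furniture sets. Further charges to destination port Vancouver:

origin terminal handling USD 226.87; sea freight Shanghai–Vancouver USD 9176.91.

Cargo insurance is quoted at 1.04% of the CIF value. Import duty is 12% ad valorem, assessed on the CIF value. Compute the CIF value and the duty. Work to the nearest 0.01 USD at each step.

Let C be the CIF value. C = FCA price + pre-shipment costs + freight + 1.04% × C
C − 1.04% × C = 474420.58 + 226.87 + 9176.91
0.9896 × C = 483824.36
C = 483824.36 / 0.9896 = 488909.01
Insurance premium = 1.04% × 488909.01 = 5084.65
Import duty = 488909.01 × 12% = 58669.08

CIF value: USD 488909.01; import duty: USD 58669.08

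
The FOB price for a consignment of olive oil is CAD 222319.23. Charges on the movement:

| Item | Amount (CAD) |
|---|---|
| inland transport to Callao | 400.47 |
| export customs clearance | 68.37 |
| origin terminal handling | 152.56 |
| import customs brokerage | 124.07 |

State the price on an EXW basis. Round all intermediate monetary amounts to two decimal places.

Not relevant to the conversion: brokerage — on the buyer under both terms; not part of either seller's price.
From FOB to EXW, the seller no longer bears: inland to port, export clearance, origin terminal.
EXW price = 222319.23 − 400.47 − 68.37 − 152.56 = 221697.83

EXW price: CAD 221697.83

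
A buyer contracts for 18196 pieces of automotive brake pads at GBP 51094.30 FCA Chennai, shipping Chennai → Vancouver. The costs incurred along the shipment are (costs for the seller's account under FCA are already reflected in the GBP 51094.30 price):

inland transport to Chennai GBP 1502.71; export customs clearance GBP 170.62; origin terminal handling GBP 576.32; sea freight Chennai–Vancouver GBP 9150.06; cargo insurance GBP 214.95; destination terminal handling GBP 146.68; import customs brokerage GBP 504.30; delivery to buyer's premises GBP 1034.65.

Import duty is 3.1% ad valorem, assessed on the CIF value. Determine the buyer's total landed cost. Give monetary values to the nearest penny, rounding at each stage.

FCA: the seller delivers export-cleared goods to the carrier; the buyer bears costs from that point.
Already in the invoice (seller's account under FCA): inland to port, export clearance — exclude.
CIF value = FCA price + origin terminal + freight + insurance = 51094.30 + 576.32 + 9150.06 + 214.95 = 61035.63
Import duty = 61035.63 × 3.1% = 1892.10
Buyer bears: origin terminal 576.32 + freight 9150.06 + insurance 214.95 + destination terminal 146.68 + brokerage 504.30 + delivery 1034.65 + duty 1892.10 = 13519.06
Landed cost = invoice 51094.30 + 13519.06 = 64613.36

Total landed cost: GBP 64613.36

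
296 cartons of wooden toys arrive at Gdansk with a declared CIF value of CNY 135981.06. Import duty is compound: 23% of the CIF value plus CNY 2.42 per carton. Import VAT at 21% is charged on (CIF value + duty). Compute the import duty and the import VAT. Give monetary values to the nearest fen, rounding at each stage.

Ad valorem component: 135981.06 × 23% = 31275.64
Specific component: 296 × 2.42 = 716.32
Import duty = 31275.64 + 716.32 = 31991.96
VAT base = CIF + duty = 135981.06 + 31991.96 = 167973.02
Import VAT = 167973.02 × 21% = 35274.33

Import duty: CNY 31991.96; import VAT: CNY 35274.33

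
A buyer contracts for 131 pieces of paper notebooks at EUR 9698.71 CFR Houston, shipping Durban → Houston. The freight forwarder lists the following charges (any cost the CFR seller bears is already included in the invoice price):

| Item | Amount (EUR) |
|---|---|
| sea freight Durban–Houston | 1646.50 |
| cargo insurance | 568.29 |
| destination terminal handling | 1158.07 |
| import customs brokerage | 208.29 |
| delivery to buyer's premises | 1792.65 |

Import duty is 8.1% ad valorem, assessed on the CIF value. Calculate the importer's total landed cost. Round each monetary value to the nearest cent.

CFR: the seller pays costs through ocean freight to the destination port, but not insurance.
Already in the invoice (seller's account under CFR): freight — exclude.
CIF value = CFR price + insurance = 9698.71 + 568.29 = 10267.00
Import duty = 10267.00 × 8.1% = 831.63
Buyer bears: insurance 568.29 + destination terminal 1158.07 + brokerage 208.29 + delivery 1792.65 + duty 831.63 = 4558.93
Landed cost = invoice 9698.71 + 4558.93 = 14257.64

Total landed cost: EUR 14257.64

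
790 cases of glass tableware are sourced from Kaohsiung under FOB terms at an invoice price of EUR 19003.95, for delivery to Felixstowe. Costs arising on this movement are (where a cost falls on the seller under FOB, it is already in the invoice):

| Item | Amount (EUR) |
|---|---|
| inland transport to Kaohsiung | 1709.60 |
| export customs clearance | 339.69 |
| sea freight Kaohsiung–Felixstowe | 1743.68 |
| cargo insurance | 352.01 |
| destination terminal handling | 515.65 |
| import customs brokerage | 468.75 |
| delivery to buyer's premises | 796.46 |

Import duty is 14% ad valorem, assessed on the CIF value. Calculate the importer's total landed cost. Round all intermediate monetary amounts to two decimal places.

Total landed cost: EUR 25834.45

FOB: the seller bears costs until goods are on board at the origin port; the buyer bears freight, insurance and all costs thereafter.
Already in the invoice (seller's account under FOB): inland to port, export clearance — exclude.
CIF value = FOB price + freight + insurance = 19003.95 + 1743.68 + 352.01 = 21099.64
Import duty = 21099.64 × 14% = 2953.95
Buyer bears: freight 1743.68 + insurance 352.01 + destination terminal 515.65 + brokerage 468.75 + delivery 796.46 + duty 2953.95 = 6830.50
Landed cost = invoice 19003.95 + 6830.50 = 25834.45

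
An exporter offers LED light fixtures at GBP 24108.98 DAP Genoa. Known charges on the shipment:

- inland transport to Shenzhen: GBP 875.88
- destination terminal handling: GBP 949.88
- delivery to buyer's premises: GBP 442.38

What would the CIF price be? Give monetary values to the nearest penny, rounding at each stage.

CIF price: GBP 22716.72

Not relevant to the conversion: inland to port — on the seller under both DAP and CIF; already in the DAP price and stays in the CIF price.
From DAP to CIF, the seller no longer bears: destination terminal, delivery.
CIF price = 24108.98 − 949.88 − 442.38 = 22716.72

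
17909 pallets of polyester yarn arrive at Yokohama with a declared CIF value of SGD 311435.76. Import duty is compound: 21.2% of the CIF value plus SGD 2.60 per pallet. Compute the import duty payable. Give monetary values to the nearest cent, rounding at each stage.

Ad valorem component: 311435.76 × 21.2% = 66024.38
Specific component: 17909 × 2.60 = 46563.40
Import duty = 66024.38 + 46563.40 = 112587.78

Import duty: SGD 112587.78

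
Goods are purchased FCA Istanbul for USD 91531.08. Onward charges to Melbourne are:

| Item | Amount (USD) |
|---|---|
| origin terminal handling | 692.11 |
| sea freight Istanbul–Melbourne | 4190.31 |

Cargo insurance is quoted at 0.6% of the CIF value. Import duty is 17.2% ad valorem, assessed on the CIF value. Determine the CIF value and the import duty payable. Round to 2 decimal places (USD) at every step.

CIF value: USD 96995.47; import duty: USD 16683.22

Let C be the CIF value. C = FCA price + pre-shipment costs + freight + 0.6% × C
C − 0.6% × C = 91531.08 + 692.11 + 4190.31
0.994 × C = 96413.50
C = 96413.50 / 0.994 = 96995.47
Insurance premium = 0.6% × 96995.47 = 581.97
Import duty = 96995.47 × 17.2% = 16683.22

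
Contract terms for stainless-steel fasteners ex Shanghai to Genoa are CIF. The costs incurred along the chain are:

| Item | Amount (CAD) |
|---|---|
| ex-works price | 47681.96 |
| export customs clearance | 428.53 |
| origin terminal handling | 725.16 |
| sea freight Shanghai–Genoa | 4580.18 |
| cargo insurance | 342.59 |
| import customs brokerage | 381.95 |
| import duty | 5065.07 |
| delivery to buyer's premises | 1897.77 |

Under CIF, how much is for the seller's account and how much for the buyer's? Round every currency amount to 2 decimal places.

CIF: the seller pays costs through ocean freight and marine insurance to the destination port.
Seller's account: goods 47681.96 + export clearance 428.53 + origin terminal 725.16 + freight 4580.18 + insurance 342.59 = 53758.42
Buyer's account: brokerage 381.95 + duty 5065.07 + delivery 1897.77 = 7344.79

Seller: CAD 53758.42; buyer: CAD 7344.79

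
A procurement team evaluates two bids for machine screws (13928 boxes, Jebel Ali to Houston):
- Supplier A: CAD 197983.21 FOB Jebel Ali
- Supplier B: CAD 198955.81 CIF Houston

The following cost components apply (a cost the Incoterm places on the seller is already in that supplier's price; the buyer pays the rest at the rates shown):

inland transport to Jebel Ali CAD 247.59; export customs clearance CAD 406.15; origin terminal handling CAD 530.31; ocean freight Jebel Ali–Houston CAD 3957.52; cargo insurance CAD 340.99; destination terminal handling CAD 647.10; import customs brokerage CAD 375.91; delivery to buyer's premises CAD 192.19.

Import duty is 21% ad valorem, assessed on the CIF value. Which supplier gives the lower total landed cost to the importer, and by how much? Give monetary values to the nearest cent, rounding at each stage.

Supplier B is cheaper by CAD 4024.35

Supplier A (FOB):
CIF value = FOB price + freight + insurance = 197983.21 + 3957.52 + 340.99 = 202281.72
Import duty = 202281.72 × 21% = 42479.16
Buyer bears (A): 3957.52 + 340.99 + 647.10 + 375.91 + 192.19 = 5513.71
Landed cost (A) = invoice 197983.21 + 5513.71 + duty 42479.16 = 245976.08
Supplier B (CIF):
The CIF price already equals the CIF value: 198955.81
Import duty = 198955.81 × 21% = 41780.72
Buyer bears (B): 647.10 + 375.91 + 192.19 = 1215.20
Landed cost (B) = invoice 198955.81 + 1215.20 + duty 41780.72 = 241951.73
Difference = |245976.08 − 241951.73| = 4024.35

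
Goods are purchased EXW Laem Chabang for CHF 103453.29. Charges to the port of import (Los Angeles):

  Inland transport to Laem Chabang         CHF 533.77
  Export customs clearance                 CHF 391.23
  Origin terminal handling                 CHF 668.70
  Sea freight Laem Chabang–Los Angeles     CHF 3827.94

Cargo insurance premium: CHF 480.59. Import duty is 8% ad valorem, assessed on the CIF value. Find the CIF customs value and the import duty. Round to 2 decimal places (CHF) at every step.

CIF = EXW price + pre-shipment costs + freight + insurance
CIF = 103453.29 + 533.77 + 391.23 + 668.70 + 3827.94 + 480.59 = 109355.52
Import duty = 109355.52 × 8% = 8748.44

CIF value: CHF 109355.52; import duty: CHF 8748.44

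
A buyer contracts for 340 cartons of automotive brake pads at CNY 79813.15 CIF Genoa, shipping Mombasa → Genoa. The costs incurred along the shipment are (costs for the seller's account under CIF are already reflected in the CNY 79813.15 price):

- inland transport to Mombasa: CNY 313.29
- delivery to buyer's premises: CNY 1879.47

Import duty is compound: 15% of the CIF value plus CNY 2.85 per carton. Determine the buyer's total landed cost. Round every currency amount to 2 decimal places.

Total landed cost: CNY 94633.59

CIF: the seller pays costs through ocean freight and marine insurance to the destination port.
Already in the invoice (seller's account under CIF): inland to port — exclude.
The CIF price already equals the CIF value: 79813.15
Ad valorem component: 79813.15 × 15% = 11971.97
Specific component: 340 × 2.85 = 969.00
Import duty = 11971.97 + 969.00 = 12940.97
Buyer bears: delivery 1879.47 + duty 12940.97 = 14820.44
Landed cost = invoice 79813.15 + 14820.44 = 94633.59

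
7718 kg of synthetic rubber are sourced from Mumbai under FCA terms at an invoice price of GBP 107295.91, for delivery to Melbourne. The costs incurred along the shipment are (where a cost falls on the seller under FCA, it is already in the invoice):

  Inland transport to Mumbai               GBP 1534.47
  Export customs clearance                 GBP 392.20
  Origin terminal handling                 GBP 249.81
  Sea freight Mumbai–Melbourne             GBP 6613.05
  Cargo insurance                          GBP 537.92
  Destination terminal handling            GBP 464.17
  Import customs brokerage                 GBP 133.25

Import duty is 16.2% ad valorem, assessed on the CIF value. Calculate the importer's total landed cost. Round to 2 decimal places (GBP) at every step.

FCA: the seller delivers export-cleared goods to the carrier; the buyer bears costs from that point.
Already in the invoice (seller's account under FCA): inland to port, export clearance — exclude.
CIF value = FCA price + origin terminal + freight + insurance = 107295.91 + 249.81 + 6613.05 + 537.92 = 114696.69
Import duty = 114696.69 × 16.2% = 18580.86
Buyer bears: origin terminal 249.81 + freight 6613.05 + insurance 537.92 + destination terminal 464.17 + brokerage 133.25 + duty 18580.86 = 26579.06
Landed cost = invoice 107295.91 + 26579.06 = 133874.97

Total landed cost: GBP 133874.97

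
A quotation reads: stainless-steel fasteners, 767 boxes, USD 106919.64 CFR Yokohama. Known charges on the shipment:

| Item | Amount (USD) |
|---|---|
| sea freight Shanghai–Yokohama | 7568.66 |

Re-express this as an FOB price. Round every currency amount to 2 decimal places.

From CFR to FOB, the seller no longer bears: freight.
FOB price = 106919.64 − 7568.66 = 99350.98

FOB price: USD 99350.98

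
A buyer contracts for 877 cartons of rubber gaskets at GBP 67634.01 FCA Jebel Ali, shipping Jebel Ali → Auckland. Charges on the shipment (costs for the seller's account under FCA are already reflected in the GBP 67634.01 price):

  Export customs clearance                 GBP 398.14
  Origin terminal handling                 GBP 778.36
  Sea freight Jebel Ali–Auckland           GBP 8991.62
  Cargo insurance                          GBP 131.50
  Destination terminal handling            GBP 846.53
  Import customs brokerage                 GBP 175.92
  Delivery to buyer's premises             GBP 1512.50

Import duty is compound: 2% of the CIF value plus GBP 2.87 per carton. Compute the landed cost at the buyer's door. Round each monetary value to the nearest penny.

FCA: the seller delivers export-cleared goods to the carrier; the buyer bears costs from that point.
Already in the invoice (seller's account under FCA): export clearance — exclude.
CIF value = FCA price + origin terminal + freight + insurance = 67634.01 + 778.36 + 8991.62 + 131.50 = 77535.49
Ad valorem component: 77535.49 × 2% = 1550.71
Specific component: 877 × 2.87 = 2516.99
Import duty = 1550.71 + 2516.99 = 4067.70
Buyer bears: origin terminal 778.36 + freight 8991.62 + insurance 131.50 + destination terminal 846.53 + brokerage 175.92 + delivery 1512.50 + duty 4067.70 = 16504.13
Landed cost = invoice 67634.01 + 16504.13 = 84138.14

Total landed cost: GBP 84138.14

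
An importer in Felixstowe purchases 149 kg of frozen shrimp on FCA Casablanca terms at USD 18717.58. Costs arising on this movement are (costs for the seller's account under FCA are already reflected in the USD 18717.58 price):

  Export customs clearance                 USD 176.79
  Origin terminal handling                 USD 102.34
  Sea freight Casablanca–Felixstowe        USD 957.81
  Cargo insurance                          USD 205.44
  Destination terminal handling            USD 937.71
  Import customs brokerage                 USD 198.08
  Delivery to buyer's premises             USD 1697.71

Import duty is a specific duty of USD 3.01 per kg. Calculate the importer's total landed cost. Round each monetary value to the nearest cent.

Total landed cost: USD 23265.16

FCA: the seller delivers export-cleared goods to the carrier; the buyer bears costs from that point.
Already in the invoice (seller's account under FCA): export clearance — exclude.
CIF value = FCA price + origin terminal + freight + insurance = 18717.58 + 102.34 + 957.81 + 205.44 = 19983.17
Import duty = 149 × 3.01 = 448.49
Buyer bears: origin terminal 102.34 + freight 957.81 + insurance 205.44 + destination terminal 937.71 + brokerage 198.08 + delivery 1697.71 + duty 448.49 = 4547.58
Landed cost = invoice 18717.58 + 4547.58 = 23265.16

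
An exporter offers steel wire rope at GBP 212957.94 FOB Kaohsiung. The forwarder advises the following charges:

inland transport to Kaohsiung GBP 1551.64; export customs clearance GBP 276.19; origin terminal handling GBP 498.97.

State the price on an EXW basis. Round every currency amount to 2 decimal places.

EXW price: GBP 210631.14

From FOB to EXW, the seller no longer bears: inland to port, export clearance, origin terminal.
EXW price = 212957.94 − 1551.64 − 276.19 − 498.97 = 210631.14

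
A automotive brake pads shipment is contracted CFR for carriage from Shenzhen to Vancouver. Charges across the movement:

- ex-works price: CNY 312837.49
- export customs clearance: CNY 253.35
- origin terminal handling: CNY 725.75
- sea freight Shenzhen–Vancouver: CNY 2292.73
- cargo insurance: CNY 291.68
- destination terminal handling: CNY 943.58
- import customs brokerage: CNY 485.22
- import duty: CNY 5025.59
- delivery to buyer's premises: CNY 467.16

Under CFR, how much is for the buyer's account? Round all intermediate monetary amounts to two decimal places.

CFR: the seller pays costs through ocean freight to the destination port, but not insurance.
Seller's account: goods 312837.49 + export clearance 253.35 + origin terminal 725.75 + freight 2292.73 = 316109.32
Buyer's account: insurance 291.68 + destination terminal 943.58 + brokerage 485.22 + duty 5025.59 + delivery 467.16 = 7213.23

Buyer's account: CNY 7213.23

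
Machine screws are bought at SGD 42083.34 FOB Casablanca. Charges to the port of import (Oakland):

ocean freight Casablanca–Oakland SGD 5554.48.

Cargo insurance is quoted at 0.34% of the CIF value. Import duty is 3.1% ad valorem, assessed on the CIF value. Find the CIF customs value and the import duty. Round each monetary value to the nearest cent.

Let C be the CIF value. C = FOB price + freight + 0.34% × C
C − 0.34% × C = 42083.34 + 5554.48
0.9966 × C = 47637.82
C = 47637.82 / 0.9966 = 47800.34
Insurance premium = 0.34% × 47800.34 = 162.52
Import duty = 47800.34 × 3.1% = 1481.81

CIF value: SGD 47800.34; import duty: SGD 1481.81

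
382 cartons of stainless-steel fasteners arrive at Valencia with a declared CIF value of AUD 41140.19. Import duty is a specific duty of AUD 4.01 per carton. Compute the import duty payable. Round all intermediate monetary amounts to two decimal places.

Import duty = 382 × 4.01 = 1531.82

Import duty: AUD 1531.82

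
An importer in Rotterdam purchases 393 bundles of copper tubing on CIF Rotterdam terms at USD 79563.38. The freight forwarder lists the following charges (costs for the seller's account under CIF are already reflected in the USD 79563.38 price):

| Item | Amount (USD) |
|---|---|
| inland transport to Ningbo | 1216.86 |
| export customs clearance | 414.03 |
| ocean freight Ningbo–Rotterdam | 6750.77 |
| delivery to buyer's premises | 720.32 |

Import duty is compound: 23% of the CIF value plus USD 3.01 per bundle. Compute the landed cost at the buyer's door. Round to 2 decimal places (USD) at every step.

CIF: the seller pays costs through ocean freight and marine insurance to the destination port.
Already in the invoice (seller's account under CIF): inland to port, export clearance, freight — exclude.
The CIF price already equals the CIF value: 79563.38
Ad valorem component: 79563.38 × 23% = 18299.58
Specific component: 393 × 3.01 = 1182.93
Import duty = 18299.58 + 1182.93 = 19482.51
Buyer bears: delivery 720.32 + duty 19482.51 = 20202.83
Landed cost = invoice 79563.38 + 20202.83 = 99766.21

Total landed cost: USD 99766.21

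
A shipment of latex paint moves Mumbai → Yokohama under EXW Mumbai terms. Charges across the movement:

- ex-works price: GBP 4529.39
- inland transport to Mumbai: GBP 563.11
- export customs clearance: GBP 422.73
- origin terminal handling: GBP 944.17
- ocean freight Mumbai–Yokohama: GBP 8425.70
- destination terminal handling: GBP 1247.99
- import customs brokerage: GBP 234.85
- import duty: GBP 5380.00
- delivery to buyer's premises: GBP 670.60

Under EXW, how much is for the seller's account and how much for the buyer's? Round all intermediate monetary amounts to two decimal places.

Seller: GBP 4529.39; buyer: GBP 17889.15

EXW: the seller makes goods available at their premises; the buyer bears all onward costs.
Seller's account: goods 4529.39 = 4529.39
Buyer's account: inland to port 563.11 + export clearance 422.73 + origin terminal 944.17 + freight 8425.70 + destination terminal 1247.99 + brokerage 234.85 + duty 5380.00 + delivery 670.60 = 17889.15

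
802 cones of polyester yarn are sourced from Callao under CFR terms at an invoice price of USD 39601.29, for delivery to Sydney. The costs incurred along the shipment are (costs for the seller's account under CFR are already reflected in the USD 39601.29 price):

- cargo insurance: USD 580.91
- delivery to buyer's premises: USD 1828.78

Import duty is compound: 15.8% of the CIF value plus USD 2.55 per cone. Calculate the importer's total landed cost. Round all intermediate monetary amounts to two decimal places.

CFR: the seller pays costs through ocean freight to the destination port, but not insurance.
CIF value = CFR price + insurance = 39601.29 + 580.91 = 40182.20
Ad valorem component: 40182.20 × 15.8% = 6348.79
Specific component: 802 × 2.55 = 2045.10
Import duty = 6348.79 + 2045.10 = 8393.89
Buyer bears: insurance 580.91 + delivery 1828.78 + duty 8393.89 = 10803.58
Landed cost = invoice 39601.29 + 10803.58 = 50404.87

Total landed cost: USD 50404.87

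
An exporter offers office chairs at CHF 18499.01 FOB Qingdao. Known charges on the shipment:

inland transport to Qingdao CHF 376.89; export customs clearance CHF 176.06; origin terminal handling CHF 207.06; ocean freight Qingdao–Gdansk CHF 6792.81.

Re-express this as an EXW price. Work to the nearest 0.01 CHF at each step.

Not relevant to the conversion: freight — on the buyer under both terms; not part of either seller's price.
From FOB to EXW, the seller no longer bears: inland to port, export clearance, origin terminal.
EXW price = 18499.01 − 376.89 − 176.06 − 207.06 = 17739.00

EXW price: CHF 17739.00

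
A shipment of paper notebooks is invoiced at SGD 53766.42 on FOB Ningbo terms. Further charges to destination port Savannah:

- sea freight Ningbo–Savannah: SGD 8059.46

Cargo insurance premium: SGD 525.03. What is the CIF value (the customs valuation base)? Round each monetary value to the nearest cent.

CIF = FOB price + freight + insurance
CIF = 53766.42 + 8059.46 + 525.03 = 62350.91

CIF value: SGD 62350.91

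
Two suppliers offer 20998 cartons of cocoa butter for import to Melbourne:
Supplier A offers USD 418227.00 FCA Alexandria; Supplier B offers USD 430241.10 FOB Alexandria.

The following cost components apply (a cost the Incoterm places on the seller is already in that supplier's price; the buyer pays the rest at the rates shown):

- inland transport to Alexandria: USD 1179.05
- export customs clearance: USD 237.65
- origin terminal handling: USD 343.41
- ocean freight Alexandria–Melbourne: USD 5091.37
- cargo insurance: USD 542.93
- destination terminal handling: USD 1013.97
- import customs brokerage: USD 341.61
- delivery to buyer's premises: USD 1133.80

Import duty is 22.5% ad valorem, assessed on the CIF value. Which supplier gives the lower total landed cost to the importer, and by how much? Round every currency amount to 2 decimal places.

Supplier A is cheaper by USD 14296.60

Supplier A (FCA):
CIF value = FCA price + origin terminal + freight + insurance = 418227.00 + 343.41 + 5091.37 + 542.93 = 424204.71
Import duty = 424204.71 × 22.5% = 95446.06
Buyer bears (A): 343.41 + 5091.37 + 542.93 + 1013.97 + 341.61 + 1133.80 = 8467.09
Landed cost (A) = invoice 418227.00 + 8467.09 + duty 95446.06 = 522140.15
Supplier B (FOB):
CIF value = FOB price + freight + insurance = 430241.10 + 5091.37 + 542.93 = 435875.40
Import duty = 435875.40 × 22.5% = 98071.97
Buyer bears (B): 5091.37 + 542.93 + 1013.97 + 341.61 + 1133.80 = 8123.68
Landed cost (B) = invoice 430241.10 + 8123.68 + duty 98071.97 = 536436.75
Difference = |522140.15 − 536436.75| = 14296.60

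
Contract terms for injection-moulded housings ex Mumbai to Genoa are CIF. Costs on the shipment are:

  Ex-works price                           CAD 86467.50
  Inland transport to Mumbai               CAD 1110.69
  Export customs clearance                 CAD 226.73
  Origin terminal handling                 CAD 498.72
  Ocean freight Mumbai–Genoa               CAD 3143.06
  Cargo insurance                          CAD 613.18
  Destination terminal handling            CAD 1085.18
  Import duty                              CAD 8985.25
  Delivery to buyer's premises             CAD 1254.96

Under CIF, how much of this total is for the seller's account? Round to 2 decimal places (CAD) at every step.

Seller's account: CAD 92059.88

CIF: the seller pays costs through ocean freight and marine insurance to the destination port.
Seller's account: goods 86467.50 + inland to port 1110.69 + export clearance 226.73 + origin terminal 498.72 + freight 3143.06 + insurance 613.18 = 92059.88
Buyer's account: destination terminal 1085.18 + duty 8985.25 + delivery 1254.96 = 11325.39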